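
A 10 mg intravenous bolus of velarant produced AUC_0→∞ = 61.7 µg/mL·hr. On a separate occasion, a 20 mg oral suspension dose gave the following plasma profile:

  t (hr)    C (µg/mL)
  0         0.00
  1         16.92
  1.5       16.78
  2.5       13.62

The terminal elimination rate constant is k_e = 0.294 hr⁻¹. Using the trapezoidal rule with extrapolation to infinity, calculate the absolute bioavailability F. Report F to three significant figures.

Trapezoidal AUC_0→2.5 (oral suspension):
  [0→1]: (0.00+16.92)/2 × 1 = 8.46
  [1→1.5]: (16.92+16.78)/2 × 0.5 = 8.425
  [1.5→2.5]: (16.78+13.62)/2 × 1 = 15.2
  Sum = 32.085 µg/mL·hr
Tail: C_last/k_e = 13.62/0.294 = 46.327
AUC_0→∞ (oral suspension) = 32.085 + 46.327 = 78.412 µg/mL·hr
F = (AUC_ev/D_ev)/(AUC_iv/D_iv) = (78.412/20)/(61.7/10) = 3.9206/6.17 = 0.6354

F = 0.635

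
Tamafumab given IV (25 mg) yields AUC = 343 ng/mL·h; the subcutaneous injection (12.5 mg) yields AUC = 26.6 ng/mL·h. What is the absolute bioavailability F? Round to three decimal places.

F = (AUC_ev / D_ev) / (AUC_iv / D_iv)
  = (26.6/12.5) / (343/25)
  = 2.128 / 13.72 = 0.1551

F = 0.155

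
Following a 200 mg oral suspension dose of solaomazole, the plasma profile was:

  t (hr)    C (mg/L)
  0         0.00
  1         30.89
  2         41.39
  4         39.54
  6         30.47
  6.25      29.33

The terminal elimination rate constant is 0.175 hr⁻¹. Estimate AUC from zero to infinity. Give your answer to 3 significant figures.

Trapezoidal AUC_0→6.25:
  [0→1]: (0.00+30.89)/2 × 1 = 15.445
  [1→2]: (30.89+41.39)/2 × 1 = 36.14
  [2→4]: (41.39+39.54)/2 × 2 = 80.93
  [4→6]: (39.54+30.47)/2 × 2 = 70.01
  [6→6.25]: (30.47+29.33)/2 × 0.25 = 7.475
  Sum = 210.0 mg/L·hr
Extrapolated tail: C_last / k_e = 29.33 / 0.175 = 167.600
AUC_0→∞ = 210.0 + 167.600 = 377.6 mg/L·hr

AUC = 378 mg/L·hr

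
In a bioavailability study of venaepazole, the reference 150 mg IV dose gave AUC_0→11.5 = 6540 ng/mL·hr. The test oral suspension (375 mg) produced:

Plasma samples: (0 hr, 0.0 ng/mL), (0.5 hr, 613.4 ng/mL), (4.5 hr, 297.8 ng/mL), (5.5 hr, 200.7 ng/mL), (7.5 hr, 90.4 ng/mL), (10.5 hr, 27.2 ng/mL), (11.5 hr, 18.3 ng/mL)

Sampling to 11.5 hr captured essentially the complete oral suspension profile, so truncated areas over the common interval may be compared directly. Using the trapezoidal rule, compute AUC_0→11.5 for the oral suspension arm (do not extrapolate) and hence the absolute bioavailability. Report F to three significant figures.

Trapezoidal AUC_0→11.5 (oral suspension):
  [0→0.5]: (0.0+613.4)/2 × 0.5 = 153.35
  [0.5→4.5]: (613.4+297.8)/2 × 4 = 1822.4
  [4.5→5.5]: (297.8+200.7)/2 × 1 = 249.25
  [5.5→7.5]: (200.7+90.4)/2 × 2 = 291.1
  [7.5→10.5]: (90.4+27.2)/2 × 3 = 176.4
  [10.5→11.5]: (27.2+18.3)/2 × 1 = 22.75
  Sum = 2715.25 ng/mL·hr
F = (AUC_ev/D_ev)/(AUC_iv/D_iv) = (2715.25/375)/(6540/150) = 7.24067/43.6 = 0.1661

F = 0.166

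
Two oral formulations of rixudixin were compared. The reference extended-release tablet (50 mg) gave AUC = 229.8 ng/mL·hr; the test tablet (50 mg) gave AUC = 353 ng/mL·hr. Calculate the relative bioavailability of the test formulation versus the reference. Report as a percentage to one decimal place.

F_rel = 153.6%

F_rel = (AUC_test/D_test) / (AUC_ref/D_ref)
      = (353/50) / (229.8/50)
      = 7.06 / 4.596 = 1.5361 = 153.61%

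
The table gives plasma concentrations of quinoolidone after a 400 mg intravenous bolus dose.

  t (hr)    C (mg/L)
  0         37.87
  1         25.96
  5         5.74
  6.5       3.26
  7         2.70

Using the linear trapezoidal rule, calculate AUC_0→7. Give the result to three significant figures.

AUC = 104 mg/L·hr

Trapezoidal AUC_0→7:
  [0→1]: (37.87+25.96)/2 × 1 = 31.915
  [1→5]: (25.96+5.74)/2 × 4 = 63.4
  [5→6.5]: (5.74+3.26)/2 × 1.5 = 6.75
  [6.5→7]: (3.26+2.70)/2 × 0.5 = 1.49
  Sum = 103.555 mg/L·hr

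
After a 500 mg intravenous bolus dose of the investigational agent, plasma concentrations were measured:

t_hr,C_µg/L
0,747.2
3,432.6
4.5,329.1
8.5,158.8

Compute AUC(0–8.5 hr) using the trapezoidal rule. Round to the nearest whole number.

AUC = 3317 µg/L·hr

Trapezoidal AUC_0→8.5:
  [0→3]: (747.2+432.6)/2 × 3 = 1769.7
  [3→4.5]: (432.6+329.1)/2 × 1.5 = 571.275
  [4.5→8.5]: (329.1+158.8)/2 × 4 = 975.8
  Sum = 3316.775 µg/L·hr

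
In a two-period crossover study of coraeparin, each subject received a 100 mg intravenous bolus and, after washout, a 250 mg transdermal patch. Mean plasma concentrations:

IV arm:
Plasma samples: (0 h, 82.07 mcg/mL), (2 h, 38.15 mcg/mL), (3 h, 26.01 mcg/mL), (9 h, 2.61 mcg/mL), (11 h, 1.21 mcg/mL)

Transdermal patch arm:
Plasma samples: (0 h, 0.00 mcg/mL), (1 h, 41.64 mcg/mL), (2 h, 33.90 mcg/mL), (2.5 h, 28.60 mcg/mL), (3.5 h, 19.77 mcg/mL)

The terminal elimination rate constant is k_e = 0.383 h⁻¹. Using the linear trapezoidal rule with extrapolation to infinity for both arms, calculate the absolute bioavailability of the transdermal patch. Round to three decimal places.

Trapezoidal AUC_0→11 (IV):
  [0→2]: (82.07+38.15)/2 × 2 = 120.22
  [2→3]: (38.15+26.01)/2 × 1 = 32.08
  [3→9]: (26.01+2.61)/2 × 6 = 85.86
  [9→11]: (2.61+1.21)/2 × 2 = 3.82
  Sum = 241.98 mcg/mL·h
IV tail: 1.21/0.383 = 3.159; AUC_iv,0→∞ = 241.98 + 3.159 = 245.139 mcg/mL·h
Trapezoidal AUC_0→3.5 (transdermal patch):
  [0→1]: (0.00+41.64)/2 × 1 = 20.82
  [1→2]: (41.64+33.90)/2 × 1 = 37.77
  [2→2.5]: (33.90+28.60)/2 × 0.5 = 15.625
  [2.5→3.5]: (28.60+19.77)/2 × 1 = 24.185
  Sum = 98.4 mcg/mL·h
transdermal patch tail: 19.77/0.383 = 51.619; AUC_ev,0→∞ = 98.4 + 51.619 = 150.019 mcg/mL·h
F = (AUC_ev/D_ev)/(AUC_iv/D_iv) = (150.019/250)/(245.139/100) = 0.600076/2.45139 = 0.2448

F = 0.245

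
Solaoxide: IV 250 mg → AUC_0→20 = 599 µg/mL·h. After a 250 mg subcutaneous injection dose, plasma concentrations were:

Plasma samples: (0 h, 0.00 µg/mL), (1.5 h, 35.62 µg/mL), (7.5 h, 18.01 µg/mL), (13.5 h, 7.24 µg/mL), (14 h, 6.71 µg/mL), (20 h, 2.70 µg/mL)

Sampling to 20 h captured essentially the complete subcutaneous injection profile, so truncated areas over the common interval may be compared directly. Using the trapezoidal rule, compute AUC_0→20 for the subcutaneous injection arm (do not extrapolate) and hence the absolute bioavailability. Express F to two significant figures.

Trapezoidal AUC_0→20 (subcutaneous injection):
  [0→1.5]: (0.00+35.62)/2 × 1.5 = 26.715
  [1.5→7.5]: (35.62+18.01)/2 × 6 = 160.89
  [7.5→13.5]: (18.01+7.24)/2 × 6 = 75.75
  [13.5→14]: (7.24+6.71)/2 × 0.5 = 3.4875
  [14→20]: (6.71+2.70)/2 × 6 = 28.23
  Sum = 295.0725 µg/mL·h
F = (AUC_ev/D_ev)/(AUC_iv/D_iv) = (295.0725/250)/(599/250) = 1.18029/2.396 = 0.4926

F = 0.49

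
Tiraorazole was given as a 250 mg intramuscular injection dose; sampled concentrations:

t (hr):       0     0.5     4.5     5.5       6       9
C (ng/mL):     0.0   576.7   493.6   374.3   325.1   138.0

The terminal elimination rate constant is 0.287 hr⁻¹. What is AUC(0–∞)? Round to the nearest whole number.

Trapezoidal AUC_0→9:
  [0→0.5]: (0.0+576.7)/2 × 0.5 = 144.175
  [0.5→4.5]: (576.7+493.6)/2 × 4 = 2140.6
  [4.5→5.5]: (493.6+374.3)/2 × 1 = 433.95
  [5.5→6]: (374.3+325.1)/2 × 0.5 = 174.85
  [6→9]: (325.1+138.0)/2 × 3 = 694.65
  Sum = 3588.225 ng/mL·hr
Extrapolated tail: C_last / k_e = 138.0 / 0.287 = 480.836
AUC_0→∞ = 3588.225 + 480.836 = 4069.061 ng/mL·hr

AUC = 4069 ng/mL·hr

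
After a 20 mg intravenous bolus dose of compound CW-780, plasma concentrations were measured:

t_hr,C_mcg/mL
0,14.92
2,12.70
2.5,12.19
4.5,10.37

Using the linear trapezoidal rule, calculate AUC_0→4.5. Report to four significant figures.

Trapezoidal AUC_0→4.5:
  [0→2]: (14.92+12.70)/2 × 2 = 27.62
  [2→2.5]: (12.70+12.19)/2 × 0.5 = 6.2225
  [2.5→4.5]: (12.19+10.37)/2 × 2 = 22.56
  Sum = 56.4025 mcg/mL·hr

AUC = 56.40 mcg/mL·hr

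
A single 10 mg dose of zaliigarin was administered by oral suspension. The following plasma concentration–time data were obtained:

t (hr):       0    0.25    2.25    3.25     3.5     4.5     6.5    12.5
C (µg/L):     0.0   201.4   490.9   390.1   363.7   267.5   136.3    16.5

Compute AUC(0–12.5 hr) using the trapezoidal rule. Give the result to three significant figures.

AUC = 2430 µg/L·hr

Trapezoidal AUC_0→12.5:
  [0→0.25]: (0.0+201.4)/2 × 0.25 = 25.175
  [0.25→2.25]: (201.4+490.9)/2 × 2 = 692.3
  [2.25→3.25]: (490.9+390.1)/2 × 1 = 440.5
  [3.25→3.5]: (390.1+363.7)/2 × 0.25 = 94.225
  [3.5→4.5]: (363.7+267.5)/2 × 1 = 315.6
  [4.5→6.5]: (267.5+136.3)/2 × 2 = 403.8
  [6.5→12.5]: (136.3+16.5)/2 × 6 = 458.4
  Sum = 2430.0 µg/L·hr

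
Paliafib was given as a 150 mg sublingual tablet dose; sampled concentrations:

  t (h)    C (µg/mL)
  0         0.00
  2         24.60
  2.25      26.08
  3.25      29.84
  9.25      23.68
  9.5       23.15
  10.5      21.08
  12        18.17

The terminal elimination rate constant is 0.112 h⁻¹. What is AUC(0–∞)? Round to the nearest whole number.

AUC = 439 µg/mL·h

Trapezoidal AUC_0→12:
  [0→2]: (0.00+24.60)/2 × 2 = 24.6
  [2→2.25]: (24.60+26.08)/2 × 0.25 = 6.335
  [2.25→3.25]: (26.08+29.84)/2 × 1 = 27.96
  [3.25→9.25]: (29.84+23.68)/2 × 6 = 160.56
  [9.25→9.5]: (23.68+23.15)/2 × 0.25 = 5.85375
  [9.5→10.5]: (23.15+21.08)/2 × 1 = 22.115
  [10.5→12]: (21.08+18.17)/2 × 1.5 = 29.4375
  Sum = 276.86125 µg/mL·h
Extrapolated tail: C_last / k_e = 18.17 / 0.112 = 162.232
AUC_0→∞ = 276.86125 + 162.232 = 439.09325 µg/mL·h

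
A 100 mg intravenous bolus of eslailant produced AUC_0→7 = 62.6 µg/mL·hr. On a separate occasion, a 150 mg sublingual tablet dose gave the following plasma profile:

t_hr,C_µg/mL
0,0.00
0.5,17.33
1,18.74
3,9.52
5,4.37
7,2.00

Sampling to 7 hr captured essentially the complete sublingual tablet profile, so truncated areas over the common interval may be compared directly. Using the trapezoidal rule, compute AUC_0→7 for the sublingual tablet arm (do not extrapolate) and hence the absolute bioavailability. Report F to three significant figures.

F = 0.659

Trapezoidal AUC_0→7 (sublingual tablet):
  [0→0.5]: (0.00+17.33)/2 × 0.5 = 4.3325
  [0.5→1]: (17.33+18.74)/2 × 0.5 = 9.0175
  [1→3]: (18.74+9.52)/2 × 2 = 28.26
  [3→5]: (9.52+4.37)/2 × 2 = 13.89
  [5→7]: (4.37+2.00)/2 × 2 = 6.37
  Sum = 61.87 µg/mL·hr
F = (AUC_ev/D_ev)/(AUC_iv/D_iv) = (61.87/150)/(62.6/100) = 0.412467/0.626 = 0.6589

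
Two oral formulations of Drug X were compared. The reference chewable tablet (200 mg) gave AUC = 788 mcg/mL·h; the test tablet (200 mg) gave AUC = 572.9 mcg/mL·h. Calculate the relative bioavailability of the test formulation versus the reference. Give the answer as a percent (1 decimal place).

F_rel = (AUC_test/D_test) / (AUC_ref/D_ref)
      = (572.9/200) / (788/200)
      = 2.8645 / 3.94 = 0.7270 = 72.70%

F_rel = 72.7%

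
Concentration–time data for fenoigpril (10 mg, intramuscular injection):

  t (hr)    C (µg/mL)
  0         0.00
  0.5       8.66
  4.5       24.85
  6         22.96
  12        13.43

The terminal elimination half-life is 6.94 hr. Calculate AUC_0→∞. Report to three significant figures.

AUC = 349 µg/mL·hr

Trapezoidal AUC_0→12:
  [0→0.5]: (0.00+8.66)/2 × 0.5 = 2.165
  [0.5→4.5]: (8.66+24.85)/2 × 4 = 67.02
  [4.5→6]: (24.85+22.96)/2 × 1.5 = 35.8575
  [6→12]: (22.96+13.43)/2 × 6 = 109.17
  Sum = 214.2125 µg/mL·hr
k_e = ln2 / t½ = 0.693147 / 6.94 = 0.0999 hr^-1
Extrapolated tail: C_last / k_e = 13.43 / 0.0999 = 134.434
AUC_0→∞ = 214.2125 + 134.434 = 348.6465 µg/mL·hr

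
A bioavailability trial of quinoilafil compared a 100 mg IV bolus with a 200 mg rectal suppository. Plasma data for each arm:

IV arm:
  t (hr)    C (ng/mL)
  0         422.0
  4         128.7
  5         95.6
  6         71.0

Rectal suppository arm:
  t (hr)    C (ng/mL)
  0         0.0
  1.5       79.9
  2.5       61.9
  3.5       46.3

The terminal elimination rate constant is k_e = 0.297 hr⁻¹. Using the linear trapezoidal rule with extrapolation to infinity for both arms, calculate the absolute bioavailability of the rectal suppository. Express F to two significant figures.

Trapezoidal AUC_0→6 (IV):
  [0→4]: (422.0+128.7)/2 × 4 = 1101.4
  [4→5]: (128.7+95.6)/2 × 1 = 112.15
  [5→6]: (95.6+71.0)/2 × 1 = 83.3
  Sum = 1296.85 ng/mL·hr
IV tail: 71.0/0.297 = 239.057; AUC_iv,0→∞ = 1296.85 + 239.057 = 1535.907 ng/mL·hr
Trapezoidal AUC_0→3.5 (rectal suppository):
  [0→1.5]: (0.0+79.9)/2 × 1.5 = 59.925
  [1.5→2.5]: (79.9+61.9)/2 × 1 = 70.9
  [2.5→3.5]: (61.9+46.3)/2 × 1 = 54.1
  Sum = 184.925 ng/mL·hr
rectal suppository tail: 46.3/0.297 = 155.892; AUC_ev,0→∞ = 184.925 + 155.892 = 340.817 ng/mL·hr
F = (AUC_ev/D_ev)/(AUC_iv/D_iv) = (340.817/200)/(1535.907/100) = 1.704085/15.35907 = 0.1109

F = 0.11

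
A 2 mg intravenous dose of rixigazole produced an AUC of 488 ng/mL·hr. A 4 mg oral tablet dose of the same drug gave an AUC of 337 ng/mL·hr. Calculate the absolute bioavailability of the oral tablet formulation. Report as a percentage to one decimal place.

F = 34.5%

F = (AUC_ev / D_ev) / (AUC_iv / D_iv)
  = (337/4) / (488/2)
  = 84.25 / 244 = 0.3453
  = 34.53%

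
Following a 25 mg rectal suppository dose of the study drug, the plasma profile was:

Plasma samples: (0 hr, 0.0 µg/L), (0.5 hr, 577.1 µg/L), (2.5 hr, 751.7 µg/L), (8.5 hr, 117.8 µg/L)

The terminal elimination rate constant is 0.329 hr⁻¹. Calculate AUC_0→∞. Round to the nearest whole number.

Trapezoidal AUC_0→8.5:
  [0→0.5]: (0.0+577.1)/2 × 0.5 = 144.275
  [0.5→2.5]: (577.1+751.7)/2 × 2 = 1328.8
  [2.5→8.5]: (751.7+117.8)/2 × 6 = 2608.5
  Sum = 4081.575 µg/L·hr
Extrapolated tail: C_last / k_e = 117.8 / 0.329 = 358.055
AUC_0→∞ = 4081.575 + 358.055 = 4439.63 µg/L·hr

AUC = 4440 µg/L·hr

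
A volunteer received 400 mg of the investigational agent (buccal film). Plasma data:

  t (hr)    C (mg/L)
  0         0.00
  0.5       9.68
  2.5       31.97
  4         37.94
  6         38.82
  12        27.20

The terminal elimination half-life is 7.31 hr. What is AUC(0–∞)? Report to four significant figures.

Trapezoidal AUC_0→12:
  [0→0.5]: (0.00+9.68)/2 × 0.5 = 2.42
  [0.5→2.5]: (9.68+31.97)/2 × 2 = 41.65
  [2.5→4]: (31.97+37.94)/2 × 1.5 = 52.4325
  [4→6]: (37.94+38.82)/2 × 2 = 76.76
  [6→12]: (38.82+27.20)/2 × 6 = 198.06
  Sum = 371.3225 mg/L·hr
k_e = ln2 / t½ = 0.693147 / 7.31 = 0.0948 hr^-1
Extrapolated tail: C_last / k_e = 27.20 / 0.0948 = 286.920
AUC_0→∞ = 371.3225 + 286.920 = 658.2425 mg/L·hr

AUC = 658.2 mg/L·hr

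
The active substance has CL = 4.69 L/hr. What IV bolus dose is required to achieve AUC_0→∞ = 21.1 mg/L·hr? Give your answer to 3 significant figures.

Dose = 99.0 mg

Dose_iv = CL × AUC_0→∞
     = 4.69 × 21.1 = 98.959 mg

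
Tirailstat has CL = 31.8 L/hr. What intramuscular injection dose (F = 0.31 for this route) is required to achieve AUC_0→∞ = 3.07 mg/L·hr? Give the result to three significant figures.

Dose = 315 mg

Dose = CL × AUC_0→∞ / F
     = 31.8 × 3.07 / 0.31 = 314.923 mg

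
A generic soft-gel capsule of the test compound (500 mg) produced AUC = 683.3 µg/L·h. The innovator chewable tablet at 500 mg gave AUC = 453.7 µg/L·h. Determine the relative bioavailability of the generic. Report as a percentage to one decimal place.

F_rel = (AUC_test/D_test) / (AUC_ref/D_ref)
      = (683.3/500) / (453.7/500)
      = 1.3666 / 0.9074 = 1.5061 = 150.61%

F_rel = 150.6%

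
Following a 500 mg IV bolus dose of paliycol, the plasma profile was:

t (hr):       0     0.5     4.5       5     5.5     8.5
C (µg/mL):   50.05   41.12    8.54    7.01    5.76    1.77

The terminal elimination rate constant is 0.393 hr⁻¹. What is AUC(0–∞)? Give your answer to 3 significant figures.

AUC = 145 µg/mL·hr

Trapezoidal AUC_0→8.5:
  [0→0.5]: (50.05+41.12)/2 × 0.5 = 22.7925
  [0.5→4.5]: (41.12+8.54)/2 × 4 = 99.32
  [4.5→5]: (8.54+7.01)/2 × 0.5 = 3.8875
  [5→5.5]: (7.01+5.76)/2 × 0.5 = 3.1925
  [5.5→8.5]: (5.76+1.77)/2 × 3 = 11.295
  Sum = 140.4875 µg/mL·hr
Extrapolated tail: C_last / k_e = 1.77 / 0.393 = 4.504
AUC_0→∞ = 140.4875 + 4.504 = 144.9915 µg/mL·hr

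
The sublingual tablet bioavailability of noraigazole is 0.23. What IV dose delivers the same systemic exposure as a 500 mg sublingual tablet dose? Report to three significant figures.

D_iv = 115 mg

Systemic exposure from an extravascular dose = F × D_ev, so the equivalent IV dose is F × D_ev.
D_iv = F × D_ev = 0.23 × 500 = 115 mg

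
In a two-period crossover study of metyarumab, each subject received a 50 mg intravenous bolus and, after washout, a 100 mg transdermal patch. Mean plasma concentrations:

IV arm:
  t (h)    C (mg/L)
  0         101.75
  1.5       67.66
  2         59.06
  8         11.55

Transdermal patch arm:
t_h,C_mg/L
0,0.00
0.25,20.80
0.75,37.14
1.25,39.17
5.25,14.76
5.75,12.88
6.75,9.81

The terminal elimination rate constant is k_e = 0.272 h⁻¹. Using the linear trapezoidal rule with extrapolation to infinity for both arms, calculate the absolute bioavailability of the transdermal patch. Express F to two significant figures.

F = 0.24

Trapezoidal AUC_0→8 (IV):
  [0→1.5]: (101.75+67.66)/2 × 1.5 = 127.0575
  [1.5→2]: (67.66+59.06)/2 × 0.5 = 31.68
  [2→8]: (59.06+11.55)/2 × 6 = 211.83
  Sum = 370.5675 mg/L·h
IV tail: 11.55/0.272 = 42.463; AUC_iv,0→∞ = 370.5675 + 42.463 = 413.0305 mg/L·h
Trapezoidal AUC_0→6.75 (transdermal patch):
  [0→0.25]: (0.00+20.80)/2 × 0.25 = 2.6
  [0.25→0.75]: (20.80+37.14)/2 × 0.5 = 14.485
  [0.75→1.25]: (37.14+39.17)/2 × 0.5 = 19.0775
  [1.25→5.25]: (39.17+14.76)/2 × 4 = 107.86
  [5.25→5.75]: (14.76+12.88)/2 × 0.5 = 6.91
  [5.75→6.75]: (12.88+9.81)/2 × 1 = 11.345
  Sum = 162.2775 mg/L·h
transdermal patch tail: 9.81/0.272 = 36.066; AUC_ev,0→∞ = 162.2775 + 36.066 = 198.3435 mg/L·h
F = (AUC_ev/D_ev)/(AUC_iv/D_iv) = (198.3435/100)/(413.0305/50) = 1.983435/8.26061 = 0.2401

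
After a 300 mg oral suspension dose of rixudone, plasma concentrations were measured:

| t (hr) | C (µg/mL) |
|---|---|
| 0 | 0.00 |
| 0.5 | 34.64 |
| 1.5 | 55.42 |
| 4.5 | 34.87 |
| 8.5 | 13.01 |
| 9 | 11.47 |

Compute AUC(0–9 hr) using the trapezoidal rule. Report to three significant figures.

Trapezoidal AUC_0→9:
  [0→0.5]: (0.00+34.64)/2 × 0.5 = 8.66
  [0.5→1.5]: (34.64+55.42)/2 × 1 = 45.03
  [1.5→4.5]: (55.42+34.87)/2 × 3 = 135.435
  [4.5→8.5]: (34.87+13.01)/2 × 4 = 95.76
  [8.5→9]: (13.01+11.47)/2 × 0.5 = 6.12
  Sum = 291.005 µg/mL·hr

AUC = 291 µg/mL·hr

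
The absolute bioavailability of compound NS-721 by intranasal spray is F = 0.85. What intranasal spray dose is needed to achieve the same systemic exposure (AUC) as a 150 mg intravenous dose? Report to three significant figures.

For equal systemic exposure: F × D_ev = D_iv
D_ev = D_iv / F = 150 / 0.85 = 176.471 mg

D_intranasal = 176 mg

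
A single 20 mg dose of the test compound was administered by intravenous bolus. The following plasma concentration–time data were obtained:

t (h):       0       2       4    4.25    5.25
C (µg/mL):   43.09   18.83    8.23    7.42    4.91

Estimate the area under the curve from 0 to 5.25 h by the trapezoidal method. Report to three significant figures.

AUC = 97.1 µg/mL·h

Trapezoidal AUC_0→5.25:
  [0→2]: (43.09+18.83)/2 × 2 = 61.92
  [2→4]: (18.83+8.23)/2 × 2 = 27.06
  [4→4.25]: (8.23+7.42)/2 × 0.25 = 1.95625
  [4.25→5.25]: (7.42+4.91)/2 × 1 = 6.165
  Sum = 97.10125 µg/mL·h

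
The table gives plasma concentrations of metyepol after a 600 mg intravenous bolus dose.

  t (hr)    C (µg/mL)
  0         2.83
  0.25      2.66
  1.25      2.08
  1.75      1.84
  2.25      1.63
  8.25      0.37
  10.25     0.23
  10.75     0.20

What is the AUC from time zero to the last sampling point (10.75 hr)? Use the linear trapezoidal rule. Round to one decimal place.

AUC = 11.6 µg/mL·hr

Trapezoidal AUC_0→10.75:
  [0→0.25]: (2.83+2.66)/2 × 0.25 = 0.68625
  [0.25→1.25]: (2.66+2.08)/2 × 1 = 2.37
  [1.25→1.75]: (2.08+1.84)/2 × 0.5 = 0.98
  [1.75→2.25]: (1.84+1.63)/2 × 0.5 = 0.8675
  [2.25→8.25]: (1.63+0.37)/2 × 6 = 6.0
  [8.25→10.25]: (0.37+0.23)/2 × 2 = 0.6
  [10.25→10.75]: (0.23+0.20)/2 × 0.5 = 0.1075
  Sum = 11.61125 µg/mL·hr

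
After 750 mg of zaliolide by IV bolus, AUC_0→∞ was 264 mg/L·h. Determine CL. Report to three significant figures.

CL = 2.84 L/h

CL = Dose_iv / AUC_0→∞
   = 750 / 264 = 2.84091 L/h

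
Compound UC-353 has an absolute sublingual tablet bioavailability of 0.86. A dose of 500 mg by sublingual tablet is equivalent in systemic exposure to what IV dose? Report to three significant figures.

Systemic exposure from an extravascular dose = F × D_ev, so the equivalent IV dose is F × D_ev.
D_iv = F × D_ev = 0.86 × 500 = 430 mg

D_iv = 430 mg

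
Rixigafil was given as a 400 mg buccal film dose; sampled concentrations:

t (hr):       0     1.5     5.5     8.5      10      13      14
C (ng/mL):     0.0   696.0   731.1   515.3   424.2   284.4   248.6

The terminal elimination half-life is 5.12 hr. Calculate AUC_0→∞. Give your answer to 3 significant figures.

Trapezoidal AUC_0→14:
  [0→1.5]: (0.0+696.0)/2 × 1.5 = 522.0
  [1.5→5.5]: (696.0+731.1)/2 × 4 = 2854.2
  [5.5→8.5]: (731.1+515.3)/2 × 3 = 1869.6
  [8.5→10]: (515.3+424.2)/2 × 1.5 = 704.625
  [10→13]: (424.2+284.4)/2 × 3 = 1062.9
  [13→14]: (284.4+248.6)/2 × 1 = 266.5
  Sum = 7279.825 ng/mL·hr
k_e = ln2 / t½ = 0.693147 / 5.12 = 0.1354 hr^-1
Extrapolated tail: C_last / k_e = 248.6 / 0.1354 = 1836.041
AUC_0→∞ = 7279.825 + 1836.041 = 9115.866 ng/mL·hr

AUC = 9120 ng/mL·hr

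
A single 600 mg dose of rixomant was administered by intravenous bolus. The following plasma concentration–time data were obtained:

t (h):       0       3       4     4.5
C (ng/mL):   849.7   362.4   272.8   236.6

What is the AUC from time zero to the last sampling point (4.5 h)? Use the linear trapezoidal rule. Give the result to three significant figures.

Trapezoidal AUC_0→4.5:
  [0→3]: (849.7+362.4)/2 × 3 = 1818.15
  [3→4]: (362.4+272.8)/2 × 1 = 317.6
  [4→4.5]: (272.8+236.6)/2 × 0.5 = 127.35
  Sum = 2263.1 ng/mL·h

AUC = 2260 ng/mL·h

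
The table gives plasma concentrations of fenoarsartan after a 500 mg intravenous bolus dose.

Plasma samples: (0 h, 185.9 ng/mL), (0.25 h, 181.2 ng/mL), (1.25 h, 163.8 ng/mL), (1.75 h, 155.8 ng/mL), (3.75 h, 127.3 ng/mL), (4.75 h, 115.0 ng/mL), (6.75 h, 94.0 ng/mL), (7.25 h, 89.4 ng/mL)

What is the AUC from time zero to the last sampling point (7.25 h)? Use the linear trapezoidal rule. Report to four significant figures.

Trapezoidal AUC_0→7.25:
  [0→0.25]: (185.9+181.2)/2 × 0.25 = 45.8875
  [0.25→1.25]: (181.2+163.8)/2 × 1 = 172.5
  [1.25→1.75]: (163.8+155.8)/2 × 0.5 = 79.9
  [1.75→3.75]: (155.8+127.3)/2 × 2 = 283.1
  [3.75→4.75]: (127.3+115.0)/2 × 1 = 121.15
  [4.75→6.75]: (115.0+94.0)/2 × 2 = 209.0
  [6.75→7.25]: (94.0+89.4)/2 × 0.5 = 45.85
  Sum = 957.3875 ng/mL·h

AUC = 957.4 ng/mL·h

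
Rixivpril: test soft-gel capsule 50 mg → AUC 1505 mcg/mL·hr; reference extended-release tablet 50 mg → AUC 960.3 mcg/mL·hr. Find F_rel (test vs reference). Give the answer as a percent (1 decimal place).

F_rel = 156.7%

F_rel = (AUC_test/D_test) / (AUC_ref/D_ref)
      = (1505/50) / (960.3/50)
      = 30.1 / 19.206 = 1.5672 = 156.72%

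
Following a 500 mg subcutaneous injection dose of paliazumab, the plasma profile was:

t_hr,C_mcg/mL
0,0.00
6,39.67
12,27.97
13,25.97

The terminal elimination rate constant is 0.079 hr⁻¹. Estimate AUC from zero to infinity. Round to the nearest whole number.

AUC = 678 mcg/mL·hr

Trapezoidal AUC_0→13:
  [0→6]: (0.00+39.67)/2 × 6 = 119.01
  [6→12]: (39.67+27.97)/2 × 6 = 202.92
  [12→13]: (27.97+25.97)/2 × 1 = 26.97
  Sum = 348.9 mcg/mL·hr
Extrapolated tail: C_last / k_e = 25.97 / 0.079 = 328.734
AUC_0→∞ = 348.9 + 328.734 = 677.634 mcg/mL·hr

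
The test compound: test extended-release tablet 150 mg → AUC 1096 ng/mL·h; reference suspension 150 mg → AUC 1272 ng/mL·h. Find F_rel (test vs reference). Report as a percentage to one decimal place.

F_rel = (AUC_test/D_test) / (AUC_ref/D_ref)
      = (1096/150) / (1272/150)
      = 7.30667 / 8.48 = 0.8616 = 86.16%

F_rel = 86.2%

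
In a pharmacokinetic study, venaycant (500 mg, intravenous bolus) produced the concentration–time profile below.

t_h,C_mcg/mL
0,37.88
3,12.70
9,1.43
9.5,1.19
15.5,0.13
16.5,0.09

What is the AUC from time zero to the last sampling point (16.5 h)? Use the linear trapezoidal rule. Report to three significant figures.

AUC = 123 mcg/mL·h

Trapezoidal AUC_0→16.5:
  [0→3]: (37.88+12.70)/2 × 3 = 75.87
  [3→9]: (12.70+1.43)/2 × 6 = 42.39
  [9→9.5]: (1.43+1.19)/2 × 0.5 = 0.655
  [9.5→15.5]: (1.19+0.13)/2 × 6 = 3.96
  [15.5→16.5]: (0.13+0.09)/2 × 1 = 0.11
  Sum = 122.985 mcg/mL·h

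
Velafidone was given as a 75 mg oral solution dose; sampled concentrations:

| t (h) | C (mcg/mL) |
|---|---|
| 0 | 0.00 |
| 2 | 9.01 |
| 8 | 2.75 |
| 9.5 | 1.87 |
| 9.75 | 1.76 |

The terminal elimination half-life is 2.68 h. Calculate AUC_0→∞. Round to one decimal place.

Trapezoidal AUC_0→9.75:
  [0→2]: (0.00+9.01)/2 × 2 = 9.01
  [2→8]: (9.01+2.75)/2 × 6 = 35.28
  [8→9.5]: (2.75+1.87)/2 × 1.5 = 3.465
  [9.5→9.75]: (1.87+1.76)/2 × 0.25 = 0.45375
  Sum = 48.20875 mcg/mL·h
k_e = ln2 / t½ = 0.693147 / 2.68 = 0.2586 h^-1
Extrapolated tail: C_last / k_e = 1.76 / 0.2586 = 6.806
AUC_0→∞ = 48.20875 + 6.806 = 55.01475 mcg/mL·h

AUC = 55.0 mcg/mL·h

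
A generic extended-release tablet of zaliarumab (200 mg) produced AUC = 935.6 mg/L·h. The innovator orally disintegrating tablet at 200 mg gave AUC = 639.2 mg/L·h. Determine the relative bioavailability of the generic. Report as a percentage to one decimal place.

F_rel = 146.4%

F_rel = (AUC_test/D_test) / (AUC_ref/D_ref)
      = (935.6/200) / (639.2/200)
      = 4.678 / 3.196 = 1.4637 = 146.37%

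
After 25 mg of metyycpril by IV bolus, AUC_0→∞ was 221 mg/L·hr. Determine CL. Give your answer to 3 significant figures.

CL = Dose_iv / AUC_0→∞
   = 25 / 221 = 0.113122 L/hr

CL = 0.113 L/hr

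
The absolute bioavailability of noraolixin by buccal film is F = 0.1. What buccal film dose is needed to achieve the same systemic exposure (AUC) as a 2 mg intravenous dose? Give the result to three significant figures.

For equal systemic exposure: F × D_ev = D_iv
D_ev = D_iv / F = 2 / 0.1 = 20 mg

D_buccal = 20.0 mg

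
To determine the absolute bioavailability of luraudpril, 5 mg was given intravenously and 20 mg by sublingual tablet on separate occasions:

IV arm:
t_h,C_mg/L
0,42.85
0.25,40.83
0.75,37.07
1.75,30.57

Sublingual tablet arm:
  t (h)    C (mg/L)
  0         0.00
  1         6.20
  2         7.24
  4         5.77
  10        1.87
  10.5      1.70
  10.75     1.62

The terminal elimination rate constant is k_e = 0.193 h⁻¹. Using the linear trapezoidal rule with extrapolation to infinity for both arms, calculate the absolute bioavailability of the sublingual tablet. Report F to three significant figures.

Trapezoidal AUC_0→1.75 (IV):
  [0→0.25]: (42.85+40.83)/2 × 0.25 = 10.46
  [0.25→0.75]: (40.83+37.07)/2 × 0.5 = 19.475
  [0.75→1.75]: (37.07+30.57)/2 × 1 = 33.82
  Sum = 63.755 mg/L·h
IV tail: 30.57/0.193 = 158.394; AUC_iv,0→∞ = 63.755 + 158.394 = 222.149 mg/L·h
Trapezoidal AUC_0→10.75 (sublingual tablet):
  [0→1]: (0.00+6.20)/2 × 1 = 3.1
  [1→2]: (6.20+7.24)/2 × 1 = 6.72
  [2→4]: (7.24+5.77)/2 × 2 = 13.01
  [4→10]: (5.77+1.87)/2 × 6 = 22.92
  [10→10.5]: (1.87+1.70)/2 × 0.5 = 0.8925
  [10.5→10.75]: (1.70+1.62)/2 × 0.25 = 0.415
  Sum = 47.0575 mg/L·h
sublingual tablet tail: 1.62/0.193 = 8.394; AUC_ev,0→∞ = 47.0575 + 8.394 = 55.4515 mg/L·h
F = (AUC_ev/D_ev)/(AUC_iv/D_iv) = (55.4515/20)/(222.149/5) = 2.772575/44.4298 = 0.0624

F = 0.0624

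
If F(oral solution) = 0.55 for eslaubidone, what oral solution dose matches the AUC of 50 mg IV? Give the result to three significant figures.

D_oral = 90.9 mg

For equal systemic exposure: F × D_ev = D_iv
D_ev = D_iv / F = 50 / 0.55 = 90.9091 mg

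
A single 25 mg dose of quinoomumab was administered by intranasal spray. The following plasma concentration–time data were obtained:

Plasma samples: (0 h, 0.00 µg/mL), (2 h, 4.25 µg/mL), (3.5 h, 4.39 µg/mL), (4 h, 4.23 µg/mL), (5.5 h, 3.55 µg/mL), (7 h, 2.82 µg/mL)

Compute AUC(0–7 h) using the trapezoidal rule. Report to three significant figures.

AUC = 23.5 µg/mL·h

Trapezoidal AUC_0→7:
  [0→2]: (0.00+4.25)/2 × 2 = 4.25
  [2→3.5]: (4.25+4.39)/2 × 1.5 = 6.48
  [3.5→4]: (4.39+4.23)/2 × 0.5 = 2.155
  [4→5.5]: (4.23+3.55)/2 × 1.5 = 5.835
  [5.5→7]: (3.55+2.82)/2 × 1.5 = 4.7775
  Sum = 23.4975 µg/mL·h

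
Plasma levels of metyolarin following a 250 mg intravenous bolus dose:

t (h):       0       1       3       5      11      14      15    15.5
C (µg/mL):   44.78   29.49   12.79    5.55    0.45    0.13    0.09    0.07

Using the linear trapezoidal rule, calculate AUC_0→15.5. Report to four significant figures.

Trapezoidal AUC_0→15.5:
  [0→1]: (44.78+29.49)/2 × 1 = 37.135
  [1→3]: (29.49+12.79)/2 × 2 = 42.28
  [3→5]: (12.79+5.55)/2 × 2 = 18.34
  [5→11]: (5.55+0.45)/2 × 6 = 18.0
  [11→14]: (0.45+0.13)/2 × 3 = 0.87
  [14→15]: (0.13+0.09)/2 × 1 = 0.11
  [15→15.5]: (0.09+0.07)/2 × 0.5 = 0.04
  Sum = 116.775 µg/mL·h

AUC = 116.8 µg/mL·h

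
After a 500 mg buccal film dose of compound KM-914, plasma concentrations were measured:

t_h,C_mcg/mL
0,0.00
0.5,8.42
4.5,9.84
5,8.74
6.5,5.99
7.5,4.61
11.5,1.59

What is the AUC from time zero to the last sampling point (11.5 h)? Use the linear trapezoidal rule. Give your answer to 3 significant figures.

AUC = 72.0 mcg/mL·h

Trapezoidal AUC_0→11.5:
  [0→0.5]: (0.00+8.42)/2 × 0.5 = 2.105
  [0.5→4.5]: (8.42+9.84)/2 × 4 = 36.52
  [4.5→5]: (9.84+8.74)/2 × 0.5 = 4.645
  [5→6.5]: (8.74+5.99)/2 × 1.5 = 11.0475
  [6.5→7.5]: (5.99+4.61)/2 × 1 = 5.3
  [7.5→11.5]: (4.61+1.59)/2 × 4 = 12.4
  Sum = 72.0175 mcg/mL·h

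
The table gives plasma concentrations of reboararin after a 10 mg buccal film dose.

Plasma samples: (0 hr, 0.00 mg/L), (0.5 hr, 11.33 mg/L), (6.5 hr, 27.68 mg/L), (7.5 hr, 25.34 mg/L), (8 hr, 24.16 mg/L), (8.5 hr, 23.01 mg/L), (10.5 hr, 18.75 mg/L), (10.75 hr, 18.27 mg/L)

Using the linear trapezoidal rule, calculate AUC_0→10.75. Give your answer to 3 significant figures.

AUC = 217 mg/L·hr

Trapezoidal AUC_0→10.75:
  [0→0.5]: (0.00+11.33)/2 × 0.5 = 2.8325
  [0.5→6.5]: (11.33+27.68)/2 × 6 = 117.03
  [6.5→7.5]: (27.68+25.34)/2 × 1 = 26.51
  [7.5→8]: (25.34+24.16)/2 × 0.5 = 12.375
  [8→8.5]: (24.16+23.01)/2 × 0.5 = 11.7925
  [8.5→10.5]: (23.01+18.75)/2 × 2 = 41.76
  [10.5→10.75]: (18.75+18.27)/2 × 0.25 = 4.6275
  Sum = 216.9275 mg/L·hr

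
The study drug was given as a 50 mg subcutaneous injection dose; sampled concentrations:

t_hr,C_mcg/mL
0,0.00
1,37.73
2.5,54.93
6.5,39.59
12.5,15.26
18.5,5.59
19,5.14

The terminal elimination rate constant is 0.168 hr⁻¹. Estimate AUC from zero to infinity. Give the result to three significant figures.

Trapezoidal AUC_0→19:
  [0→1]: (0.00+37.73)/2 × 1 = 18.865
  [1→2.5]: (37.73+54.93)/2 × 1.5 = 69.495
  [2.5→6.5]: (54.93+39.59)/2 × 4 = 189.04
  [6.5→12.5]: (39.59+15.26)/2 × 6 = 164.55
  [12.5→18.5]: (15.26+5.59)/2 × 6 = 62.55
  [18.5→19]: (5.59+5.14)/2 × 0.5 = 2.6825
  Sum = 507.1825 mcg/mL·hr
Extrapolated tail: C_last / k_e = 5.14 / 0.168 = 30.595
AUC_0→∞ = 507.1825 + 30.595 = 537.7775 mcg/mL·hr

AUC = 538 mcg/mL·hr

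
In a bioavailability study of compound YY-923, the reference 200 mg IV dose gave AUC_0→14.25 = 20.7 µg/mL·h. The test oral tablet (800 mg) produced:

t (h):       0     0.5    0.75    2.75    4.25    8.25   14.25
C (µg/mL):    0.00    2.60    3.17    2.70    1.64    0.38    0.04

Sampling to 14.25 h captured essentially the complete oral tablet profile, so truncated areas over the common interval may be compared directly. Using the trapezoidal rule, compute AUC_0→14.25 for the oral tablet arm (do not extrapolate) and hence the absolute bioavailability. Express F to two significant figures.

F = 0.19

Trapezoidal AUC_0→14.25 (oral tablet):
  [0→0.5]: (0.00+2.60)/2 × 0.5 = 0.65
  [0.5→0.75]: (2.60+3.17)/2 × 0.25 = 0.72125
  [0.75→2.75]: (3.17+2.70)/2 × 2 = 5.87
  [2.75→4.25]: (2.70+1.64)/2 × 1.5 = 3.255
  [4.25→8.25]: (1.64+0.38)/2 × 4 = 4.04
  [8.25→14.25]: (0.38+0.04)/2 × 6 = 1.26
  Sum = 15.79625 µg/mL·h
F = (AUC_ev/D_ev)/(AUC_iv/D_iv) = (15.79625/800)/(20.7/200) = 0.0197453/0.1035 = 0.1908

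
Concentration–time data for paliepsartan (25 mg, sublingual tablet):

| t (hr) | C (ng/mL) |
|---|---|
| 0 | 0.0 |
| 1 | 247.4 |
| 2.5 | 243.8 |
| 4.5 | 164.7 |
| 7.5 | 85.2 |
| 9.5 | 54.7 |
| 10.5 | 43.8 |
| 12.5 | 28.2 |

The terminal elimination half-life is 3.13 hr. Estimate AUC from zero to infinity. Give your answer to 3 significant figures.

Trapezoidal AUC_0→12.5:
  [0→1]: (0.0+247.4)/2 × 1 = 123.7
  [1→2.5]: (247.4+243.8)/2 × 1.5 = 368.4
  [2.5→4.5]: (243.8+164.7)/2 × 2 = 408.5
  [4.5→7.5]: (164.7+85.2)/2 × 3 = 374.85
  [7.5→9.5]: (85.2+54.7)/2 × 2 = 139.9
  [9.5→10.5]: (54.7+43.8)/2 × 1 = 49.25
  [10.5→12.5]: (43.8+28.2)/2 × 2 = 72.0
  Sum = 1536.6 ng/mL·hr
k_e = ln2 / t½ = 0.693147 / 3.13 = 0.2215 hr^-1
Extrapolated tail: C_last / k_e = 28.2 / 0.2215 = 127.314
AUC_0→∞ = 1536.6 + 127.314 = 1663.914 ng/mL·hr

AUC = 1660 ng/mL·hr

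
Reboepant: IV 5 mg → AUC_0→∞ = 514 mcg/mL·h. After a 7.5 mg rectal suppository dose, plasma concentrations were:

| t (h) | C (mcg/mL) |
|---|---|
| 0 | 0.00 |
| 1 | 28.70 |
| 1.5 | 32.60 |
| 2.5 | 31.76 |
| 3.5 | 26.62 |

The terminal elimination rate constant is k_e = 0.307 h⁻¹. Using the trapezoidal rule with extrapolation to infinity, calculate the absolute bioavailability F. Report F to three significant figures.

Trapezoidal AUC_0→3.5 (rectal suppository):
  [0→1]: (0.00+28.70)/2 × 1 = 14.35
  [1→1.5]: (28.70+32.60)/2 × 0.5 = 15.325
  [1.5→2.5]: (32.60+31.76)/2 × 1 = 32.18
  [2.5→3.5]: (31.76+26.62)/2 × 1 = 29.19
  Sum = 91.045 mcg/mL·h
Tail: C_last/k_e = 26.62/0.307 = 86.710
AUC_0→∞ (rectal suppository) = 91.045 + 86.710 = 177.755 mcg/mL·h
F = (AUC_ev/D_ev)/(AUC_iv/D_iv) = (177.755/7.5)/(514/5) = 23.7007/102.8 = 0.2306

F = 0.231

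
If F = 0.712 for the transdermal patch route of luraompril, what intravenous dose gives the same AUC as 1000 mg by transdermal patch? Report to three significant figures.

D_iv = 712 mg

Systemic exposure from an extravascular dose = F × D_ev, so the equivalent IV dose is F × D_ev.
D_iv = F × D_ev = 0.712 × 1000 = 712 mg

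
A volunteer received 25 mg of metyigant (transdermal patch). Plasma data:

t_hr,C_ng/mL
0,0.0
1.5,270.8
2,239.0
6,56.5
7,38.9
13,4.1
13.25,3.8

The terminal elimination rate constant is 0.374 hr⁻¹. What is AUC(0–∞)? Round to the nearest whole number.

Trapezoidal AUC_0→13.25:
  [0→1.5]: (0.0+270.8)/2 × 1.5 = 203.1
  [1.5→2]: (270.8+239.0)/2 × 0.5 = 127.45
  [2→6]: (239.0+56.5)/2 × 4 = 591.0
  [6→7]: (56.5+38.9)/2 × 1 = 47.7
  [7→13]: (38.9+4.1)/2 × 6 = 129.0
  [13→13.25]: (4.1+3.8)/2 × 0.25 = 0.9875
  Sum = 1099.2375 ng/mL·hr
Extrapolated tail: C_last / k_e = 3.8 / 0.374 = 10.160
AUC_0→∞ = 1099.2375 + 10.160 = 1109.3975 ng/mL·hr

AUC = 1109 ng/mL·hr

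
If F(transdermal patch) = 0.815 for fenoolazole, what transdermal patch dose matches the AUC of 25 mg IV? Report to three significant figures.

D_transdermal = 30.7 mg

For equal systemic exposure: F × D_ev = D_iv
D_ev = D_iv / F = 25 / 0.815 = 30.6748 mg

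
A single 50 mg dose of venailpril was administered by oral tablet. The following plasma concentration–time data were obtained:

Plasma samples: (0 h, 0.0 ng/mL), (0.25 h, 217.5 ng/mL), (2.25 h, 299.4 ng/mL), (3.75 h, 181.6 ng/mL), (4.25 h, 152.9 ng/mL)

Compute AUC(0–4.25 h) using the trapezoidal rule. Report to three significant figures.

AUC = 988 ng/mL·h

Trapezoidal AUC_0→4.25:
  [0→0.25]: (0.0+217.5)/2 × 0.25 = 27.1875
  [0.25→2.25]: (217.5+299.4)/2 × 2 = 516.9
  [2.25→3.75]: (299.4+181.6)/2 × 1.5 = 360.75
  [3.75→4.25]: (181.6+152.9)/2 × 0.5 = 83.625
  Sum = 988.4625 ng/mL·h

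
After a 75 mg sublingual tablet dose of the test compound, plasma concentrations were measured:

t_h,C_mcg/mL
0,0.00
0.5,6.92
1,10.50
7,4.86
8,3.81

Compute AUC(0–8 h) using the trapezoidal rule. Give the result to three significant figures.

Trapezoidal AUC_0→8:
  [0→0.5]: (0.00+6.92)/2 × 0.5 = 1.73
  [0.5→1]: (6.92+10.50)/2 × 0.5 = 4.355
  [1→7]: (10.50+4.86)/2 × 6 = 46.08
  [7→8]: (4.86+3.81)/2 × 1 = 4.335
  Sum = 56.5 mcg/mL·h

AUC = 56.5 mcg/mL·h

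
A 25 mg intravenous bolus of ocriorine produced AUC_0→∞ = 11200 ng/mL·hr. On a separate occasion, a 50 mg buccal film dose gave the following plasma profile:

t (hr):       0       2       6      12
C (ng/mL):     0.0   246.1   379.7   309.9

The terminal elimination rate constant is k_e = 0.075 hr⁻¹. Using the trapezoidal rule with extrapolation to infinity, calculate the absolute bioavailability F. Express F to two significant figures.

Trapezoidal AUC_0→12 (buccal film):
  [0→2]: (0.0+246.1)/2 × 2 = 246.1
  [2→6]: (246.1+379.7)/2 × 4 = 1251.6
  [6→12]: (379.7+309.9)/2 × 6 = 2068.8
  Sum = 3566.5 ng/mL·hr
Tail: C_last/k_e = 309.9/0.075 = 4132.000
AUC_0→∞ (buccal film) = 3566.5 + 4132.000 = 7698.5 ng/mL·hr
F = (AUC_ev/D_ev)/(AUC_iv/D_iv) = (7698.5/50)/(11200/25) = 153.97/448 = 0.3437

F = 0.34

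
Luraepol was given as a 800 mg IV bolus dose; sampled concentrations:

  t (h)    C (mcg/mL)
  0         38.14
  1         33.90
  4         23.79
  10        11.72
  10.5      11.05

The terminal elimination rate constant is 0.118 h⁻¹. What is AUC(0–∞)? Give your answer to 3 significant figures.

AUC = 328 mcg/mL·h

Trapezoidal AUC_0→10.5:
  [0→1]: (38.14+33.90)/2 × 1 = 36.02
  [1→4]: (33.90+23.79)/2 × 3 = 86.535
  [4→10]: (23.79+11.72)/2 × 6 = 106.53
  [10→10.5]: (11.72+11.05)/2 × 0.5 = 5.6925
  Sum = 234.7775 mcg/mL·h
Extrapolated tail: C_last / k_e = 11.05 / 0.118 = 93.644
AUC_0→∞ = 234.7775 + 93.644 = 328.4215 mcg/mL·h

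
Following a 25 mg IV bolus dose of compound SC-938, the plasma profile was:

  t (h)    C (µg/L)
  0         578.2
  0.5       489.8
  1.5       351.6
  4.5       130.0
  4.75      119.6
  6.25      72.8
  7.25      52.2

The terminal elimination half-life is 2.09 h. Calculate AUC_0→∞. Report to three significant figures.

AUC = 1810 µg/L·h

Trapezoidal AUC_0→7.25:
  [0→0.5]: (578.2+489.8)/2 × 0.5 = 267.0
  [0.5→1.5]: (489.8+351.6)/2 × 1 = 420.7
  [1.5→4.5]: (351.6+130.0)/2 × 3 = 722.4
  [4.5→4.75]: (130.0+119.6)/2 × 0.25 = 31.2
  [4.75→6.25]: (119.6+72.8)/2 × 1.5 = 144.3
  [6.25→7.25]: (72.8+52.2)/2 × 1 = 62.5
  Sum = 1648.1 µg/L·h
k_e = ln2 / t½ = 0.693147 / 2.09 = 0.3316 h^-1
Extrapolated tail: C_last / k_e = 52.2 / 0.3316 = 157.419
AUC_0→∞ = 1648.1 + 157.419 = 1805.519 µg/L·h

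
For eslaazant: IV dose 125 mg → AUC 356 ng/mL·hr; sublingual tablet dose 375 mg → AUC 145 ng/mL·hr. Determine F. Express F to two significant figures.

F = 0.14

F = (AUC_ev / D_ev) / (AUC_iv / D_iv)
  = (145/375) / (356/125)
  = 0.386667 / 2.848 = 0.1358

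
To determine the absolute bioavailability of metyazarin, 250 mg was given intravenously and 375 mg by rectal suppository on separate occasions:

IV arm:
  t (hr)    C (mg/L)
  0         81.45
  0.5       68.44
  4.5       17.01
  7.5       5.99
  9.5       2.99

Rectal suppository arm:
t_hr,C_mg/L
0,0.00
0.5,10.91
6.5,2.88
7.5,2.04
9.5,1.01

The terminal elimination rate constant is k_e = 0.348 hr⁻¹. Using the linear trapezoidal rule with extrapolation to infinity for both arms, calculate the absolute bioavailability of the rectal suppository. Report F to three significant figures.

Trapezoidal AUC_0→9.5 (IV):
  [0→0.5]: (81.45+68.44)/2 × 0.5 = 37.4725
  [0.5→4.5]: (68.44+17.01)/2 × 4 = 170.9
  [4.5→7.5]: (17.01+5.99)/2 × 3 = 34.5
  [7.5→9.5]: (5.99+2.99)/2 × 2 = 8.98
  Sum = 251.8525 mg/L·hr
IV tail: 2.99/0.348 = 8.592; AUC_iv,0→∞ = 251.8525 + 8.592 = 260.4445 mg/L·hr
Trapezoidal AUC_0→9.5 (rectal suppository):
  [0→0.5]: (0.00+10.91)/2 × 0.5 = 2.7275
  [0.5→6.5]: (10.91+2.88)/2 × 6 = 41.37
  [6.5→7.5]: (2.88+2.04)/2 × 1 = 2.46
  [7.5→9.5]: (2.04+1.01)/2 × 2 = 3.05
  Sum = 49.6075 mg/L·hr
rectal suppository tail: 1.01/0.348 = 2.902; AUC_ev,0→∞ = 49.6075 + 2.902 = 52.5095 mg/L·hr
F = (AUC_ev/D_ev)/(AUC_iv/D_iv) = (52.5095/375)/(260.4445/250) = 0.140025/1.041778 = 0.1344

F = 0.134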